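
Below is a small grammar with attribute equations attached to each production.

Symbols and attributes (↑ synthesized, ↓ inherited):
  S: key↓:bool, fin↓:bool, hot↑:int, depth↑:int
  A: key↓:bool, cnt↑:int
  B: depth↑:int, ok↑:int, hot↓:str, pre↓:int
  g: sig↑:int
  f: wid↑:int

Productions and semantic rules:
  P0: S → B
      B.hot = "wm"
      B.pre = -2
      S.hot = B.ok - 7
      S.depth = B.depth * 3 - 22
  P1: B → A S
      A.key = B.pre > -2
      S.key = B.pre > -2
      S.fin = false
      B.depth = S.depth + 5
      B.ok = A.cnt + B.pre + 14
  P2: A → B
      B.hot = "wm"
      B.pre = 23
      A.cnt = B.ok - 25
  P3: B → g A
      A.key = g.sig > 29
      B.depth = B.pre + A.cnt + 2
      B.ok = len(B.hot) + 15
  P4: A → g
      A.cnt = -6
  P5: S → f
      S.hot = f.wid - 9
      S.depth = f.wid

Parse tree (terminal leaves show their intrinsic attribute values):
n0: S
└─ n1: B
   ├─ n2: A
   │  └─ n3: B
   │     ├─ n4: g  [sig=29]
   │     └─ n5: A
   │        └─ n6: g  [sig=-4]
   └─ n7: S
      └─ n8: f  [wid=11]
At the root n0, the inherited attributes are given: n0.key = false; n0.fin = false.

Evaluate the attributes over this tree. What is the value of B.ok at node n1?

1. n0.key = false  [given at root]
2. n0.fin = false  [given at root]
3. n1.hot = "wm"  ["wm"]
4. n1.pre = -2  [-2]
5. n2.key = false  [B.pre > -2]
6. n3.hot = "wm"  ["wm"]
7. n3.pre = 23  [23]
8. n4.sig = 29  [terminal]
9. n5.key = false  [g.sig > 29]
10. n6.sig = -4  [terminal]
11. n5.cnt = -6  [-6]
12. n3.depth = 19  [B.pre + A.cnt + 2]
13. n3.ok = 17  [len(B.hot) + 15]
14. n2.cnt = -8  [B.ok - 25]
15. n7.key = false  [B.pre > -2]
16. n7.fin = false  [false]
17. n8.wid = 11  [terminal]
18. n7.hot = 2  [f.wid - 9]
19. n7.depth = 11  [f.wid]
20. n1.depth = 16  [S.depth + 5]
21. n1.ok = 4  [A.cnt + B.pre + 14]
22. n0.hot = -3  [B.ok - 7]
23. n0.depth = 26  [B.depth * 3 - 22]

4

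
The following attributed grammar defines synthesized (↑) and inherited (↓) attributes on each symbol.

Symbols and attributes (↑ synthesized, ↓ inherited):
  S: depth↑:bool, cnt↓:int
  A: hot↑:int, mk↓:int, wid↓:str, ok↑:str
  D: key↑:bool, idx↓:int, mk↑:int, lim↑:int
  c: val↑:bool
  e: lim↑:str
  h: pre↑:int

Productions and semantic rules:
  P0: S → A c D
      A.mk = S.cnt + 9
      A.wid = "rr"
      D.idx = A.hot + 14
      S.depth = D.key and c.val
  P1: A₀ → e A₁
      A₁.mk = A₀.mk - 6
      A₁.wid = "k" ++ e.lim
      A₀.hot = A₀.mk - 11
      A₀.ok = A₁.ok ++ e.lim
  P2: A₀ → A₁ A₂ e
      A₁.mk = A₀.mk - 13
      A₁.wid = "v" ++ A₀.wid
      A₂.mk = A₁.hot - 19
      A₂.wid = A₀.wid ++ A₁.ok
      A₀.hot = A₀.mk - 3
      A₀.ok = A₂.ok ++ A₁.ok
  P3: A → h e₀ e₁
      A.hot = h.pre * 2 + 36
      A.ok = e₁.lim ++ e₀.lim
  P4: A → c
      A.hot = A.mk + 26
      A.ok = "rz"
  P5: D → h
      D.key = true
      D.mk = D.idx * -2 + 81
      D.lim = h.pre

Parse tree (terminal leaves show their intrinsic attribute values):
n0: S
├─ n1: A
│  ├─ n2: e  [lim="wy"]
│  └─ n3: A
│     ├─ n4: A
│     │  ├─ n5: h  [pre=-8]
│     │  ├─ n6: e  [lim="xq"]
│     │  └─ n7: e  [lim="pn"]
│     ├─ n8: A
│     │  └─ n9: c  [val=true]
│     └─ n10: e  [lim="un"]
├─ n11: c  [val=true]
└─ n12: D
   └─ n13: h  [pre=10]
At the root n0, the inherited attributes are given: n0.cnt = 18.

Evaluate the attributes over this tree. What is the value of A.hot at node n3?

18

1. n0.cnt = 18  [given at root]
2. n1.mk = 27  [S.cnt + 9]
3. n1.wid = "rr"  ["rr"]
4. n2.lim = "wy"  [terminal]
5. n3.mk = 21  [A₀.mk - 6]
6. n3.wid = "kwy"  ["k" ++ e.lim]
7. n4.mk = 8  [A₀.mk - 13]
8. n4.wid = "vkwy"  ["v" ++ A₀.wid]
9. n5.pre = -8  [terminal]
10. n6.lim = "xq"  [terminal]
11. n7.lim = "pn"  [terminal]
12. n4.hot = 20  [h.pre * 2 + 36]
13. n4.ok = "pnxq"  [e₁.lim ++ e₀.lim]
14. n8.mk = 1  [A₁.hot - 19]
15. n8.wid = "kwypnxq"  [A₀.wid ++ A₁.ok]
16. n9.val = true  [terminal]
17. n8.hot = 27  [A.mk + 26]
18. n8.ok = "rz"  ["rz"]
19. n10.lim = "un"  [terminal]
20. n3.hot = 18  [A₀.mk - 3]
21. n3.ok = "rzpnxq"  [A₂.ok ++ A₁.ok]
22. n1.hot = 16  [A₀.mk - 11]
23. n1.ok = "rzpnxqwy"  [A₁.ok ++ e.lim]
24. n11.val = true  [terminal]
25. n12.idx = 30  [A.hot + 14]
26. n13.pre = 10  [terminal]
27. n12.key = true  [true]
28. n12.mk = 21  [D.idx * -2 + 81]
29. n12.lim = 10  [h.pre]
30. n0.depth = true  [D.key and c.val]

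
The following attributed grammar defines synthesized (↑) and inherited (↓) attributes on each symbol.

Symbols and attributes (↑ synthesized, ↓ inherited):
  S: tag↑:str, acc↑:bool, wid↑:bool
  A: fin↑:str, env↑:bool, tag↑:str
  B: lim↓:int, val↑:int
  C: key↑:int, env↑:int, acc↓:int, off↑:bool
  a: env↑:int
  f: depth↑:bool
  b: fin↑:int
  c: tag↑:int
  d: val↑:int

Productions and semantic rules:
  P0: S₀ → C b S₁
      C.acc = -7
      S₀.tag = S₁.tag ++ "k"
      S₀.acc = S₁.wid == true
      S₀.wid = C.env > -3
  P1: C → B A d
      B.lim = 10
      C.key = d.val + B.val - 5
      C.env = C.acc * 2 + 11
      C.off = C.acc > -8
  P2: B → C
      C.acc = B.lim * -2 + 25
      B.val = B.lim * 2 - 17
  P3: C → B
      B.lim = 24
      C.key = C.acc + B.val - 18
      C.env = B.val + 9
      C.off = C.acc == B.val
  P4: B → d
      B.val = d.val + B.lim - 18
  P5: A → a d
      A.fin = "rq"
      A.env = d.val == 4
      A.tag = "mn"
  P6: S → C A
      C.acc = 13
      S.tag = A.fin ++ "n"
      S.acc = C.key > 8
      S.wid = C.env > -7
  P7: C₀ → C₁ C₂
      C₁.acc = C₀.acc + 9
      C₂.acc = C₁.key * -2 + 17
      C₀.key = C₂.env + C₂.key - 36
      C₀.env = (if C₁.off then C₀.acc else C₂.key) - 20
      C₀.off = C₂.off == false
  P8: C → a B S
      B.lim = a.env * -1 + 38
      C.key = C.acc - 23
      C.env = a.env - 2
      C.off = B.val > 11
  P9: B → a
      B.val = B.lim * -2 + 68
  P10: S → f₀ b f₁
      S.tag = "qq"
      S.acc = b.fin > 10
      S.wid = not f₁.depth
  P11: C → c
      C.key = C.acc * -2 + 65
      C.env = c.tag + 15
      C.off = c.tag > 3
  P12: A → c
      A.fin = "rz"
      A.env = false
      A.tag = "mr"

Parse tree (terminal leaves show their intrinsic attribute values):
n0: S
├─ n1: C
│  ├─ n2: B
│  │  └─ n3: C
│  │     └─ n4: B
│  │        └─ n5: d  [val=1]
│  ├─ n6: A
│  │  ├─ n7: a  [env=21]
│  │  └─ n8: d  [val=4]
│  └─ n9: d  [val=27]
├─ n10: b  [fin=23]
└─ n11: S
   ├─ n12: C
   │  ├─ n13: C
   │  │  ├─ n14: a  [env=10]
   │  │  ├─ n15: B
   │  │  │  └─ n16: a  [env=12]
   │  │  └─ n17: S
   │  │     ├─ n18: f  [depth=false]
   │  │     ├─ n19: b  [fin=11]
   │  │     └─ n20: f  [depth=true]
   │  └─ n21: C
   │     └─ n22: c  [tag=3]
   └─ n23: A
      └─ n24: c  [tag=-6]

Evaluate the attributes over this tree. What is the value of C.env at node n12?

-7

1. n1.acc = -7  [-7]
2. n2.lim = 10  [10]
3. n3.acc = 5  [B.lim * -2 + 25]
4. n4.lim = 24  [24]
5. n5.val = 1  [terminal]
6. n4.val = 7  [d.val + B.lim - 18]
7. n3.key = -6  [C.acc + B.val - 18]
8. n3.env = 16  [B.val + 9]
9. n3.off = false  [C.acc == B.val]
10. n2.val = 3  [B.lim * 2 - 17]
11. n7.env = 21  [terminal]
12. n8.val = 4  [terminal]
13. n6.fin = "rq"  ["rq"]
14. n6.env = true  [d.val == 4]
15. n6.tag = "mn"  ["mn"]
16. n9.val = 27  [terminal]
17. n1.key = 25  [d.val + B.val - 5]
18. n1.env = -3  [C.acc * 2 + 11]
19. n1.off = true  [C.acc > -8]
20. n10.fin = 23  [terminal]
21. n12.acc = 13  [13]
22. n13.acc = 22  [C₀.acc + 9]
23. n14.env = 10  [terminal]
24. n15.lim = 28  [a.env * -1 + 38]
25. n16.env = 12  [terminal]
26. n15.val = 12  [B.lim * -2 + 68]
27. n18.depth = false  [terminal]
28. n19.fin = 11  [terminal]
29. n20.depth = true  [terminal]
30. n17.tag = "qq"  ["qq"]
31. n17.acc = true  [b.fin > 10]
32. n17.wid = false  [not f₁.depth]
33. n13.key = -1  [C.acc - 23]
34. n13.env = 8  [a.env - 2]
35. n13.off = true  [B.val > 11]
36. n21.acc = 19  [C₁.key * -2 + 17]
37. n22.tag = 3  [terminal]
38. n21.key = 27  [C.acc * -2 + 65]
39. n21.env = 18  [c.tag + 15]
40. n21.off = false  [c.tag > 3]
41. n12.key = 9  [C₂.env + C₂.key - 36]
42. n12.env = -7  [(if C₁.off then C₀.acc else C₂.key) - 20]
43. n12.off = true  [C₂.off == false]
44. n24.tag = -6  [terminal]
45. n23.fin = "rz"  ["rz"]
46. n23.env = false  [false]
47. n23.tag = "mr"  ["mr"]
48. n11.tag = "rzn"  [A.fin ++ "n"]
49. n11.acc = true  [C.key > 8]
50. n11.wid = false  [C.env > -7]
51. n0.tag = "rznk"  [S₁.tag ++ "k"]
52. n0.acc = false  [S₁.wid == true]
53. n0.wid = false  [C.env > -3]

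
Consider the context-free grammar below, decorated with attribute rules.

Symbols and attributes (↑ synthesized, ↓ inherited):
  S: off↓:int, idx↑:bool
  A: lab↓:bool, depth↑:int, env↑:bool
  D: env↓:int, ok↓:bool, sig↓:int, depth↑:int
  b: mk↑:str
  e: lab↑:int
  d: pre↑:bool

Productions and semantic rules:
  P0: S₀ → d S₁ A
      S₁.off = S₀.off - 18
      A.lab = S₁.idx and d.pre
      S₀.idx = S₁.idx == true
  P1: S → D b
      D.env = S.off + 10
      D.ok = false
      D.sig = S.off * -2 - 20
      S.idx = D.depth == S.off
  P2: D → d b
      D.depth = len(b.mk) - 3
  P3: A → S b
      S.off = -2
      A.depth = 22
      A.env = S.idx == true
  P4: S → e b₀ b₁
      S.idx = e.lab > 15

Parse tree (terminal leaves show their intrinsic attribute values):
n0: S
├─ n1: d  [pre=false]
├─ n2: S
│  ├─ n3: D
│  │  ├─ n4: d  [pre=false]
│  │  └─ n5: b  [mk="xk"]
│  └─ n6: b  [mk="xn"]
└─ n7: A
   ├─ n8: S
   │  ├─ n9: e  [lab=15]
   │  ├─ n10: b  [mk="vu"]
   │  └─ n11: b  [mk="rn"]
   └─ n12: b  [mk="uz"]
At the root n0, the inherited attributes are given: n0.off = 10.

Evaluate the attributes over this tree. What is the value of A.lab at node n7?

false

1. n0.off = 10  [given at root]
2. n1.pre = false  [terminal]
3. n2.off = -8  [S₀.off - 18]
4. n3.env = 2  [S.off + 10]
5. n3.ok = false  [false]
6. n3.sig = -4  [S.off * -2 - 20]
7. n4.pre = false  [terminal]
8. n5.mk = "xk"  [terminal]
9. n3.depth = -1  [len(b.mk) - 3]
10. n6.mk = "xn"  [terminal]
11. n2.idx = false  [D.depth == S.off]
12. n7.lab = false  [S₁.idx and d.pre]
13. n8.off = -2  [-2]
14. n9.lab = 15  [terminal]
15. n10.mk = "vu"  [terminal]
16. n11.mk = "rn"  [terminal]
17. n8.idx = false  [e.lab > 15]
18. n12.mk = "uz"  [terminal]
19. n7.depth = 22  [22]
20. n7.env = false  [S.idx == true]
21. n0.idx = false  [S₁.idx == true]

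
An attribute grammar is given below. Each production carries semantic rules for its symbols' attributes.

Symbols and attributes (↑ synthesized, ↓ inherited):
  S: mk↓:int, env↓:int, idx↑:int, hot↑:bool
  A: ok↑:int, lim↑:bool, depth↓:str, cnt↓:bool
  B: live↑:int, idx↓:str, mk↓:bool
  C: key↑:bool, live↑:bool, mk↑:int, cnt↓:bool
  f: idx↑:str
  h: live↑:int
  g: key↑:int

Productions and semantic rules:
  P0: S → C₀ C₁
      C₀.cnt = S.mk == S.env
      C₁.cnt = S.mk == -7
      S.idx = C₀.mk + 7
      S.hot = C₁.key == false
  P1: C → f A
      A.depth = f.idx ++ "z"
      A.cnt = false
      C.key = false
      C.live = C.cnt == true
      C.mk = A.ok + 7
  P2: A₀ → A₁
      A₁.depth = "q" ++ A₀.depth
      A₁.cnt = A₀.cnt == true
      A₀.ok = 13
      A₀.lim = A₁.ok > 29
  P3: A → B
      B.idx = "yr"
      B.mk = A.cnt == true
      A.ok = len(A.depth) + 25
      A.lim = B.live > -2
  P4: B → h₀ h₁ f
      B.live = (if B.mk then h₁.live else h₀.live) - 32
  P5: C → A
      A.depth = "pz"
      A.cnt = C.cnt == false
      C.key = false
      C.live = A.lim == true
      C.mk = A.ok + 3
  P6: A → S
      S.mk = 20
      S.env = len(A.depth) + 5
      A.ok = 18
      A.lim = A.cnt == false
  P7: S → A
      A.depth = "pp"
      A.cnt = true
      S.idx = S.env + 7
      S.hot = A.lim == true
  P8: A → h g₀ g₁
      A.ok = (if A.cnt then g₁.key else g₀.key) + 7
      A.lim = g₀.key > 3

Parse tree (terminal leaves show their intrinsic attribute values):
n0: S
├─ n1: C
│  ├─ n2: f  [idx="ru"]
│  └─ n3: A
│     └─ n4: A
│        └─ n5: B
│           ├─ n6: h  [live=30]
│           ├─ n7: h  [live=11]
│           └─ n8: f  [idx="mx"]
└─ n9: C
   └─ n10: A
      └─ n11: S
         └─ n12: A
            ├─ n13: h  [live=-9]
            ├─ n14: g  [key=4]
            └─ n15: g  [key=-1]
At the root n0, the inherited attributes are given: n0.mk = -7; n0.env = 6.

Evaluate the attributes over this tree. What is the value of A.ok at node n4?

1. n0.mk = -7  [given at root]
2. n0.env = 6  [given at root]
3. n1.cnt = false  [S.mk == S.env]
4. n2.idx = "ru"  [terminal]
5. n3.depth = "ruz"  [f.idx ++ "z"]
6. n3.cnt = false  [false]
7. n4.depth = "qruz"  ["q" ++ A₀.depth]
8. n4.cnt = false  [A₀.cnt == true]
9. n5.idx = "yr"  ["yr"]
10. n5.mk = false  [A.cnt == true]
11. n6.live = 30  [terminal]
12. n7.live = 11  [terminal]
13. n8.idx = "mx"  [terminal]
14. n5.live = -2  [(if B.mk then h₁.live else h₀.live) - 32]
15. n4.ok = 29  [len(A.depth) + 25]
16. n4.lim = false  [B.live > -2]
17. n3.ok = 13  [13]
18. n3.lim = false  [A₁.ok > 29]
19. n1.key = false  [false]
20. n1.live = false  [C.cnt == true]
21. n1.mk = 20  [A.ok + 7]
22. n9.cnt = true  [S.mk == -7]
23. n10.depth = "pz"  ["pz"]
24. n10.cnt = false  [C.cnt == false]
25. n11.mk = 20  [20]
26. n11.env = 7  [len(A.depth) + 5]
27. n12.depth = "pp"  ["pp"]
28. n12.cnt = true  [true]
29. n13.live = -9  [terminal]
30. n14.key = 4  [terminal]
31. n15.key = -1  [terminal]
32. n12.ok = 6  [(if A.cnt then g₁.key else g₀.key) + 7]
33. n12.lim = true  [g₀.key > 3]
34. n11.idx = 14  [S.env + 7]
35. n11.hot = true  [A.lim == true]
36. n10.ok = 18  [18]
37. n10.lim = true  [A.cnt == false]
38. n9.key = false  [false]
39. n9.live = true  [A.lim == true]
40. n9.mk = 21  [A.ok + 3]
41. n0.idx = 27  [C₀.mk + 7]
42. n0.hot = true  [C₁.key == false]

29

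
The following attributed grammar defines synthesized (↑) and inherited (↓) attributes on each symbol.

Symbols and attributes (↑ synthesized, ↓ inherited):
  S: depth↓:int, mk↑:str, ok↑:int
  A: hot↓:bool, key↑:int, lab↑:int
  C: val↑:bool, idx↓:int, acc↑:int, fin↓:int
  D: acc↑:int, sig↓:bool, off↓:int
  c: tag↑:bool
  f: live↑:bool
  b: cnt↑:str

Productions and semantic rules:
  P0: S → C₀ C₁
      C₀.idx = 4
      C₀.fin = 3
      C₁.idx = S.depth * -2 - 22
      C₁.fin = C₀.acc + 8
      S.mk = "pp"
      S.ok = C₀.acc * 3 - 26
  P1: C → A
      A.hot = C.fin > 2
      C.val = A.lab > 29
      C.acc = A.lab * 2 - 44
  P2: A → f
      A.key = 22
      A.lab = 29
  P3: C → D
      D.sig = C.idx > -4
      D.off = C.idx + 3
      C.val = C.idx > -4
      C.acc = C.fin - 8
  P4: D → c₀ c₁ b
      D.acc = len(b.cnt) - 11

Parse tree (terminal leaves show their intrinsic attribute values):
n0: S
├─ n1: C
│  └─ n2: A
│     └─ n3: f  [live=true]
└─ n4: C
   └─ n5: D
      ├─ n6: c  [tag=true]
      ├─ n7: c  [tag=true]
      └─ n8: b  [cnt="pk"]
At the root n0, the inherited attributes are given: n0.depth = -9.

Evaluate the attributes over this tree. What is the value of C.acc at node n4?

14

1. n0.depth = -9  [given at root]
2. n1.idx = 4  [4]
3. n1.fin = 3  [3]
4. n2.hot = true  [C.fin > 2]
5. n3.live = true  [terminal]
6. n2.key = 22  [22]
7. n2.lab = 29  [29]
8. n1.val = false  [A.lab > 29]
9. n1.acc = 14  [A.lab * 2 - 44]
10. n4.idx = -4  [S.depth * -2 - 22]
11. n4.fin = 22  [C₀.acc + 8]
12. n5.sig = false  [C.idx > -4]
13. n5.off = -1  [C.idx + 3]
14. n6.tag = true  [terminal]
15. n7.tag = true  [terminal]
16. n8.cnt = "pk"  [terminal]
17. n5.acc = -9  [len(b.cnt) - 11]
18. n4.val = false  [C.idx > -4]
19. n4.acc = 14  [C.fin - 8]
20. n0.mk = "pp"  ["pp"]
21. n0.ok = 16  [C₀.acc * 3 - 26]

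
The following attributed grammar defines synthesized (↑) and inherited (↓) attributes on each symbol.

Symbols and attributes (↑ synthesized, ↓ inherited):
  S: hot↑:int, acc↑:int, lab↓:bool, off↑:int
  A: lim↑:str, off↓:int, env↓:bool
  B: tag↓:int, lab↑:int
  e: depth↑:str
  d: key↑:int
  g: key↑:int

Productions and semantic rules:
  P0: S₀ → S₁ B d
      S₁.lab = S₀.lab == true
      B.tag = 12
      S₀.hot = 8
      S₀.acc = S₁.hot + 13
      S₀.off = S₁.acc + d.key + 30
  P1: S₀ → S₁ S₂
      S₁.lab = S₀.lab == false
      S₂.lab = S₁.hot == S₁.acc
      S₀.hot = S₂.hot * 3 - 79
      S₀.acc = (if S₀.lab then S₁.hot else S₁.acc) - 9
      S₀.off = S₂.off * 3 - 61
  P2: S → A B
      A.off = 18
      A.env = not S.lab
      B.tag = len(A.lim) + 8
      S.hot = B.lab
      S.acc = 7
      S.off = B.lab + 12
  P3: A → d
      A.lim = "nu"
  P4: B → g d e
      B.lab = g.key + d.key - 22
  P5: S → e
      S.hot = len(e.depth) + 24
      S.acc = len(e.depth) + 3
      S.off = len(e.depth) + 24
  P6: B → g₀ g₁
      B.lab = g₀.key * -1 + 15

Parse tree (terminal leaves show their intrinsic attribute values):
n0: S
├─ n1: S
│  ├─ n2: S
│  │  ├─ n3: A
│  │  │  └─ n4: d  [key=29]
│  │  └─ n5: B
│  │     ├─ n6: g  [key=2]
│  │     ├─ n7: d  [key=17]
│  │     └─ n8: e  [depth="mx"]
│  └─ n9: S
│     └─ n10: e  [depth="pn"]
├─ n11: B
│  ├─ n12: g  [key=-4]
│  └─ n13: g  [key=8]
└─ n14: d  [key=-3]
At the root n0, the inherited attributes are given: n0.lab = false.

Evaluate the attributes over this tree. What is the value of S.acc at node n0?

1. n0.lab = false  [given at root]
2. n1.lab = false  [S₀.lab == true]
3. n2.lab = true  [S₀.lab == false]
4. n3.off = 18  [18]
5. n3.env = false  [not S.lab]
6. n4.key = 29  [terminal]
7. n3.lim = "nu"  ["nu"]
8. n5.tag = 10  [len(A.lim) + 8]
9. n6.key = 2  [terminal]
10. n7.key = 17  [terminal]
11. n8.depth = "mx"  [terminal]
12. n5.lab = -3  [g.key + d.key - 22]
13. n2.hot = -3  [B.lab]
14. n2.acc = 7  [7]
15. n2.off = 9  [B.lab + 12]
16. n9.lab = false  [S₁.hot == S₁.acc]
17. n10.depth = "pn"  [terminal]
18. n9.hot = 26  [len(e.depth) + 24]
19. n9.acc = 5  [len(e.depth) + 3]
20. n9.off = 26  [len(e.depth) + 24]
21. n1.hot = -1  [S₂.hot * 3 - 79]
22. n1.acc = -2  [(if S₀.lab then S₁.hot else S₁.acc) - 9]
23. n1.off = 17  [S₂.off * 3 - 61]
24. n11.tag = 12  [12]
25. n12.key = -4  [terminal]
26. n13.key = 8  [terminal]
27. n11.lab = 19  [g₀.key * -1 + 15]
28. n14.key = -3  [terminal]
29. n0.hot = 8  [8]
30. n0.acc = 12  [S₁.hot + 13]
31. n0.off = 25  [S₁.acc + d.key + 30]

12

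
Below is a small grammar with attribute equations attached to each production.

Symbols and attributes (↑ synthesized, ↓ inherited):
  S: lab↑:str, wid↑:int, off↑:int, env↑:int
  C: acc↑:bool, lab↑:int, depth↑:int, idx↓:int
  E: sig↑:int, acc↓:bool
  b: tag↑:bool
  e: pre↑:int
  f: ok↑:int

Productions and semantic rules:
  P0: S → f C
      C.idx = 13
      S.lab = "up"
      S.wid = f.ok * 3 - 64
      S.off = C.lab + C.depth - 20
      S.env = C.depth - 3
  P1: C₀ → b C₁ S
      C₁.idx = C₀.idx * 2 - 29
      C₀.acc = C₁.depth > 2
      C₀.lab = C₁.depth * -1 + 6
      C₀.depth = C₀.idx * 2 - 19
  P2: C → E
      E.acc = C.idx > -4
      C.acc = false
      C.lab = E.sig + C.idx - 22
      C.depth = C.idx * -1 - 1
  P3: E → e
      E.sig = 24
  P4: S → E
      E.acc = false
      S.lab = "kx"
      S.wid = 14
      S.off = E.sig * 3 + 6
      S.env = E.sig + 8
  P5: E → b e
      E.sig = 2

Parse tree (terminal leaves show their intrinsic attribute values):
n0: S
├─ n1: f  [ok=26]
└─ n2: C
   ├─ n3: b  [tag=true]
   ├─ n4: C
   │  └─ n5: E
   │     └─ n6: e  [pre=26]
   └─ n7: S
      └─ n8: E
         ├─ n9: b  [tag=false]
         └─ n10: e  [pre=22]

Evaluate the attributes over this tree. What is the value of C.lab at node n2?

4

1. n1.ok = 26  [terminal]
2. n2.idx = 13  [13]
3. n3.tag = true  [terminal]
4. n4.idx = -3  [C₀.idx * 2 - 29]
5. n5.acc = true  [C.idx > -4]
6. n6.pre = 26  [terminal]
7. n5.sig = 24  [24]
8. n4.acc = false  [false]
9. n4.lab = -1  [E.sig + C.idx - 22]
10. n4.depth = 2  [C.idx * -1 - 1]
11. n8.acc = false  [false]
12. n9.tag = false  [terminal]
13. n10.pre = 22  [terminal]
14. n8.sig = 2  [2]
15. n7.lab = "kx"  ["kx"]
16. n7.wid = 14  [14]
17. n7.off = 12  [E.sig * 3 + 6]
18. n7.env = 10  [E.sig + 8]
19. n2.acc = false  [C₁.depth > 2]
20. n2.lab = 4  [C₁.depth * -1 + 6]
21. n2.depth = 7  [C₀.idx * 2 - 19]
22. n0.lab = "up"  ["up"]
23. n0.wid = 14  [f.ok * 3 - 64]
24. n0.off = -9  [C.lab + C.depth - 20]
25. n0.env = 4  [C.depth - 3]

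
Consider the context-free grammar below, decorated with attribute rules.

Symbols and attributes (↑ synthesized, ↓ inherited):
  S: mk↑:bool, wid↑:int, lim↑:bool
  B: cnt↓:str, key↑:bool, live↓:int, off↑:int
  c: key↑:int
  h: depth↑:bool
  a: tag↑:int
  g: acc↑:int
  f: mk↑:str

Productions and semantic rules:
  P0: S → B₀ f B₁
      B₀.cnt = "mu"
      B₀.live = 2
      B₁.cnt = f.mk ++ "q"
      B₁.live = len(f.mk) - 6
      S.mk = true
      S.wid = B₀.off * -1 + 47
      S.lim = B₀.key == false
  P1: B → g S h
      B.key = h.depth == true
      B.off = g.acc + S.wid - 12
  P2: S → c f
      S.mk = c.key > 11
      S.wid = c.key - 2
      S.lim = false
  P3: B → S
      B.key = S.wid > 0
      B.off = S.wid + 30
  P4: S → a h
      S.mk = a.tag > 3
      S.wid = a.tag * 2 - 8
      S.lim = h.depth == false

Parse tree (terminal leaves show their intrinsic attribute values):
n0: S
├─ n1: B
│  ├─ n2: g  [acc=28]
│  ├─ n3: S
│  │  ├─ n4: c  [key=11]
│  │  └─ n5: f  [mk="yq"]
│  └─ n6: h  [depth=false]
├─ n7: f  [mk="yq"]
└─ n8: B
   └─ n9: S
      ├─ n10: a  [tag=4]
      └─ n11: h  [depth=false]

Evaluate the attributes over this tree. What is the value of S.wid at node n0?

1. n1.cnt = "mu"  ["mu"]
2. n1.live = 2  [2]
3. n2.acc = 28  [terminal]
4. n4.key = 11  [terminal]
5. n5.mk = "yq"  [terminal]
6. n3.mk = false  [c.key > 11]
7. n3.wid = 9  [c.key - 2]
8. n3.lim = false  [false]
9. n6.depth = false  [terminal]
10. n1.key = false  [h.depth == true]
11. n1.off = 25  [g.acc + S.wid - 12]
12. n7.mk = "yq"  [terminal]
13. n8.cnt = "yqq"  [f.mk ++ "q"]
14. n8.live = -4  [len(f.mk) - 6]
15. n10.tag = 4  [terminal]
16. n11.depth = false  [terminal]
17. n9.mk = true  [a.tag > 3]
18. n9.wid = 0  [a.tag * 2 - 8]
19. n9.lim = true  [h.depth == false]
20. n8.key = false  [S.wid > 0]
21. n8.off = 30  [S.wid + 30]
22. n0.mk = true  [true]
23. n0.wid = 22  [B₀.off * -1 + 47]
24. n0.lim = true  [B₀.key == false]

22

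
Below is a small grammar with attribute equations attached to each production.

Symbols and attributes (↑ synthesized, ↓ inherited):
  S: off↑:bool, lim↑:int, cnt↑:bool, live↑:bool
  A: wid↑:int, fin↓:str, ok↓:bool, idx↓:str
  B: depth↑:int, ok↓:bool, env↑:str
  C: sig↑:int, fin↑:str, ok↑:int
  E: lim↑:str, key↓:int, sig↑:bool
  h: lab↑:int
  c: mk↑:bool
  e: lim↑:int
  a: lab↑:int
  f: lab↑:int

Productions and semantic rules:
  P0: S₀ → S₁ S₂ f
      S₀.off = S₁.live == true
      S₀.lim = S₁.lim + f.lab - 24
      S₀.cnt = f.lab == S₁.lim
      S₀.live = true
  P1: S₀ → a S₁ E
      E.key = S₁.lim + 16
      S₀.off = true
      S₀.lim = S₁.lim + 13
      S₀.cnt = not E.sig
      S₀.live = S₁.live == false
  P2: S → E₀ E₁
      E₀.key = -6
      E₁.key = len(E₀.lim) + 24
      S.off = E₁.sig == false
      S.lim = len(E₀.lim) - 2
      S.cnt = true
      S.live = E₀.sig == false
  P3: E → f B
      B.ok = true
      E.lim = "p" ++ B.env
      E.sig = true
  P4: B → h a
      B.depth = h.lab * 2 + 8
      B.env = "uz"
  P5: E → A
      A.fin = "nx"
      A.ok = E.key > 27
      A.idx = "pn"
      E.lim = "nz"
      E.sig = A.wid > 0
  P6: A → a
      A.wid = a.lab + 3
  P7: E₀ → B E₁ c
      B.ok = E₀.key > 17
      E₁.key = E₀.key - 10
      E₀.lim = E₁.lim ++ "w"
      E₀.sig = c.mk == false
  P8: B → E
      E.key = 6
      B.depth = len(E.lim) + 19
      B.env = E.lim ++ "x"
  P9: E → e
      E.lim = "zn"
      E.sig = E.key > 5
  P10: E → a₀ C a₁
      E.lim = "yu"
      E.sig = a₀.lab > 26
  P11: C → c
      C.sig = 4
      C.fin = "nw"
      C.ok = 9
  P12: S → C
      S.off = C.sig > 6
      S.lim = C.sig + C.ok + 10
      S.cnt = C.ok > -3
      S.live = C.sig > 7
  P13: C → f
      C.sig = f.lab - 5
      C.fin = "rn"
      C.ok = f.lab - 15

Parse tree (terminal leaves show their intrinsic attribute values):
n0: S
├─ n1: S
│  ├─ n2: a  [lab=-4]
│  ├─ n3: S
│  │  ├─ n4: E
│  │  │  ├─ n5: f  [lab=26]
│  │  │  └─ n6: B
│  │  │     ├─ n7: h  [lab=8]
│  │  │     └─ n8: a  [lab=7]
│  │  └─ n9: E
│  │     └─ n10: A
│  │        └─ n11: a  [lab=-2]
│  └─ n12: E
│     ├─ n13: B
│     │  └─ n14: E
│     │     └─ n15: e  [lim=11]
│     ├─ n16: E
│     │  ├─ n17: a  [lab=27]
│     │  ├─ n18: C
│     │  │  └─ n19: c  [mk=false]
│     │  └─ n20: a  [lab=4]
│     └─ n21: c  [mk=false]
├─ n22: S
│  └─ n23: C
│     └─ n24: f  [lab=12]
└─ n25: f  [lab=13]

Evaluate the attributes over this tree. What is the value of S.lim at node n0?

3

1. n2.lab = -4  [terminal]
2. n4.key = -6  [-6]
3. n5.lab = 26  [terminal]
4. n6.ok = true  [true]
5. n7.lab = 8  [terminal]
6. n8.lab = 7  [terminal]
7. n6.depth = 24  [h.lab * 2 + 8]
8. n6.env = "uz"  ["uz"]
9. n4.lim = "puz"  ["p" ++ B.env]
10. n4.sig = true  [true]
11. n9.key = 27  [len(E₀.lim) + 24]
12. n10.fin = "nx"  ["nx"]
13. n10.ok = false  [E.key > 27]
14. n10.idx = "pn"  ["pn"]
15. n11.lab = -2  [terminal]
16. n10.wid = 1  [a.lab + 3]
17. n9.lim = "nz"  ["nz"]
18. n9.sig = true  [A.wid > 0]
19. n3.off = false  [E₁.sig == false]
20. n3.lim = 1  [len(E₀.lim) - 2]
21. n3.cnt = true  [true]
22. n3.live = false  [E₀.sig == false]
23. n12.key = 17  [S₁.lim + 16]
24. n13.ok = false  [E₀.key > 17]
25. n14.key = 6  [6]
26. n15.lim = 11  [terminal]
27. n14.lim = "zn"  ["zn"]
28. n14.sig = true  [E.key > 5]
29. n13.depth = 21  [len(E.lim) + 19]
30. n13.env = "znx"  [E.lim ++ "x"]
31. n16.key = 7  [E₀.key - 10]
32. n17.lab = 27  [terminal]
33. n19.mk = false  [terminal]
34. n18.sig = 4  [4]
35. n18.fin = "nw"  ["nw"]
36. n18.ok = 9  [9]
37. n20.lab = 4  [terminal]
38. n16.lim = "yu"  ["yu"]
39. n16.sig = true  [a₀.lab > 26]
40. n21.mk = false  [terminal]
41. n12.lim = "yuw"  [E₁.lim ++ "w"]
42. n12.sig = true  [c.mk == false]
43. n1.off = true  [true]
44. n1.lim = 14  [S₁.lim + 13]
45. n1.cnt = false  [not E.sig]
46. n1.live = true  [S₁.live == false]
47. n24.lab = 12  [terminal]
48. n23.sig = 7  [f.lab - 5]
49. n23.fin = "rn"  ["rn"]
50. n23.ok = -3  [f.lab - 15]
51. n22.off = true  [C.sig > 6]
52. n22.lim = 14  [C.sig + C.ok + 10]
53. n22.cnt = false  [C.ok > -3]
54. n22.live = false  [C.sig > 7]
55. n25.lab = 13  [terminal]
56. n0.off = true  [S₁.live == true]
57. n0.lim = 3  [S₁.lim + f.lab - 24]
58. n0.cnt = false  [f.lab == S₁.lim]
59. n0.live = true  [true]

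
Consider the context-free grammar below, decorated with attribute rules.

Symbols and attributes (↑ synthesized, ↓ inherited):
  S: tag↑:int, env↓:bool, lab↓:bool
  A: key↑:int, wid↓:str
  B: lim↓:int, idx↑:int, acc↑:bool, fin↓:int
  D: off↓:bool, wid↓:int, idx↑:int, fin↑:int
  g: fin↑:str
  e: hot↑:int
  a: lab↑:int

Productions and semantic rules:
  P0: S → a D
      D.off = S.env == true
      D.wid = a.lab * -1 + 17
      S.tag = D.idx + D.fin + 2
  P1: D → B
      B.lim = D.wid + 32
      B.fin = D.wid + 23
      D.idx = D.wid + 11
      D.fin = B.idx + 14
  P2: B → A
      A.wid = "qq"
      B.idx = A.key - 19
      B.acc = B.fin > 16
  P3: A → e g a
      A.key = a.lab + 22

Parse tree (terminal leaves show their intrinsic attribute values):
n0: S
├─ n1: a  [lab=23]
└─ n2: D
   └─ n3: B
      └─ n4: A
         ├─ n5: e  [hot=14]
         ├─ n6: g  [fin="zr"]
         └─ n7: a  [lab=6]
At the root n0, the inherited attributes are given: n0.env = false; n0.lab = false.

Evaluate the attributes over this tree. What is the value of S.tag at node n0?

1. n0.env = false  [given at root]
2. n0.lab = false  [given at root]
3. n1.lab = 23  [terminal]
4. n2.off = false  [S.env == true]
5. n2.wid = -6  [a.lab * -1 + 17]
6. n3.lim = 26  [D.wid + 32]
7. n3.fin = 17  [D.wid + 23]
8. n4.wid = "qq"  ["qq"]
9. n5.hot = 14  [terminal]
10. n6.fin = "zr"  [terminal]
11. n7.lab = 6  [terminal]
12. n4.key = 28  [a.lab + 22]
13. n3.idx = 9  [A.key - 19]
14. n3.acc = true  [B.fin > 16]
15. n2.idx = 5  [D.wid + 11]
16. n2.fin = 23  [B.idx + 14]
17. n0.tag = 30  [D.idx + D.fin + 2]

30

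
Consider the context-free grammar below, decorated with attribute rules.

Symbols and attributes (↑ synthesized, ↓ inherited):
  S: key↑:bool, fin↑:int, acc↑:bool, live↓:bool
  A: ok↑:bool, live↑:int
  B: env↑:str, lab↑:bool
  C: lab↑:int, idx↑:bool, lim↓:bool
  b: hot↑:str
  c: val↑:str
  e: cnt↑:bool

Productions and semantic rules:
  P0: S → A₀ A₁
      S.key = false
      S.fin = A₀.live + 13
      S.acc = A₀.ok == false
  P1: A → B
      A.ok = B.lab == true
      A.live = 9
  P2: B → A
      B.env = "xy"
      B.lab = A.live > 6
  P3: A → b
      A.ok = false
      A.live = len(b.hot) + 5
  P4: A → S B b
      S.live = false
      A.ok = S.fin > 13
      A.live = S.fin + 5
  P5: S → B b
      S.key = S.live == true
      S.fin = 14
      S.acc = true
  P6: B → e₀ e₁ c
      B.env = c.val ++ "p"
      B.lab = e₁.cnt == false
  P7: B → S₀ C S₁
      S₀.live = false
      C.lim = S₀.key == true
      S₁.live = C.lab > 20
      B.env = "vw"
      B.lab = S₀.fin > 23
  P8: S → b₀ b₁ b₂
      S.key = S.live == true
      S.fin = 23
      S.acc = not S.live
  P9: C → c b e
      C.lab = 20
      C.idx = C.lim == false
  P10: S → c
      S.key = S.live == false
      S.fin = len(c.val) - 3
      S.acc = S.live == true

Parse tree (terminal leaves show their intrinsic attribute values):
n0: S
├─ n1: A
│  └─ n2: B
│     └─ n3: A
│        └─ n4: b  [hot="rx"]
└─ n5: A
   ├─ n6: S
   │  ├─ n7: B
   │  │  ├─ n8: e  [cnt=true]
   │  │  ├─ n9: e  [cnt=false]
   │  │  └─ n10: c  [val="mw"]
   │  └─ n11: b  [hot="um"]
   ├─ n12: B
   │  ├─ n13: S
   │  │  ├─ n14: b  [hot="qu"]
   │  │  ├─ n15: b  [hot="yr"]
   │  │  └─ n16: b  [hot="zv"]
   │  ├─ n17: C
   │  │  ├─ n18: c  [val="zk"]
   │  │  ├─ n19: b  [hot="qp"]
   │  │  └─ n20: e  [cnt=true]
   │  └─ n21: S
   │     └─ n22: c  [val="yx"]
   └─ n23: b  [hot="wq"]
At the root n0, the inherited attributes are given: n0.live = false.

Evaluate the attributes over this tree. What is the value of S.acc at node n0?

1. n0.live = false  [given at root]
2. n4.hot = "rx"  [terminal]
3. n3.ok = false  [false]
4. n3.live = 7  [len(b.hot) + 5]
5. n2.env = "xy"  ["xy"]
6. n2.lab = true  [A.live > 6]
7. n1.ok = true  [B.lab == true]
8. n1.live = 9  [9]
9. n6.live = false  [false]
10. n8.cnt = true  [terminal]
11. n9.cnt = false  [terminal]
12. n10.val = "mw"  [terminal]
13. n7.env = "mwp"  [c.val ++ "p"]
14. n7.lab = true  [e₁.cnt == false]
15. n11.hot = "um"  [terminal]
16. n6.key = false  [S.live == true]
17. n6.fin = 14  [14]
18. n6.acc = true  [true]
19. n13.live = false  [false]
20. n14.hot = "qu"  [terminal]
21. n15.hot = "yr"  [terminal]
22. n16.hot = "zv"  [terminal]
23. n13.key = false  [S.live == true]
24. n13.fin = 23  [23]
25. n13.acc = true  [not S.live]
26. n17.lim = false  [S₀.key == true]
27. n18.val = "zk"  [terminal]
28. n19.hot = "qp"  [terminal]
29. n20.cnt = true  [terminal]
30. n17.lab = 20  [20]
31. n17.idx = true  [C.lim == false]
32. n21.live = false  [C.lab > 20]
33. n22.val = "yx"  [terminal]
34. n21.key = true  [S.live == false]
35. n21.fin = -1  [len(c.val) - 3]
36. n21.acc = false  [S.live == true]
37. n12.env = "vw"  ["vw"]
38. n12.lab = false  [S₀.fin > 23]
39. n23.hot = "wq"  [terminal]
40. n5.ok = true  [S.fin > 13]
41. n5.live = 19  [S.fin + 5]
42. n0.key = false  [false]
43. n0.fin = 22  [A₀.live + 13]
44. n0.acc = false  [A₀.ok == false]

false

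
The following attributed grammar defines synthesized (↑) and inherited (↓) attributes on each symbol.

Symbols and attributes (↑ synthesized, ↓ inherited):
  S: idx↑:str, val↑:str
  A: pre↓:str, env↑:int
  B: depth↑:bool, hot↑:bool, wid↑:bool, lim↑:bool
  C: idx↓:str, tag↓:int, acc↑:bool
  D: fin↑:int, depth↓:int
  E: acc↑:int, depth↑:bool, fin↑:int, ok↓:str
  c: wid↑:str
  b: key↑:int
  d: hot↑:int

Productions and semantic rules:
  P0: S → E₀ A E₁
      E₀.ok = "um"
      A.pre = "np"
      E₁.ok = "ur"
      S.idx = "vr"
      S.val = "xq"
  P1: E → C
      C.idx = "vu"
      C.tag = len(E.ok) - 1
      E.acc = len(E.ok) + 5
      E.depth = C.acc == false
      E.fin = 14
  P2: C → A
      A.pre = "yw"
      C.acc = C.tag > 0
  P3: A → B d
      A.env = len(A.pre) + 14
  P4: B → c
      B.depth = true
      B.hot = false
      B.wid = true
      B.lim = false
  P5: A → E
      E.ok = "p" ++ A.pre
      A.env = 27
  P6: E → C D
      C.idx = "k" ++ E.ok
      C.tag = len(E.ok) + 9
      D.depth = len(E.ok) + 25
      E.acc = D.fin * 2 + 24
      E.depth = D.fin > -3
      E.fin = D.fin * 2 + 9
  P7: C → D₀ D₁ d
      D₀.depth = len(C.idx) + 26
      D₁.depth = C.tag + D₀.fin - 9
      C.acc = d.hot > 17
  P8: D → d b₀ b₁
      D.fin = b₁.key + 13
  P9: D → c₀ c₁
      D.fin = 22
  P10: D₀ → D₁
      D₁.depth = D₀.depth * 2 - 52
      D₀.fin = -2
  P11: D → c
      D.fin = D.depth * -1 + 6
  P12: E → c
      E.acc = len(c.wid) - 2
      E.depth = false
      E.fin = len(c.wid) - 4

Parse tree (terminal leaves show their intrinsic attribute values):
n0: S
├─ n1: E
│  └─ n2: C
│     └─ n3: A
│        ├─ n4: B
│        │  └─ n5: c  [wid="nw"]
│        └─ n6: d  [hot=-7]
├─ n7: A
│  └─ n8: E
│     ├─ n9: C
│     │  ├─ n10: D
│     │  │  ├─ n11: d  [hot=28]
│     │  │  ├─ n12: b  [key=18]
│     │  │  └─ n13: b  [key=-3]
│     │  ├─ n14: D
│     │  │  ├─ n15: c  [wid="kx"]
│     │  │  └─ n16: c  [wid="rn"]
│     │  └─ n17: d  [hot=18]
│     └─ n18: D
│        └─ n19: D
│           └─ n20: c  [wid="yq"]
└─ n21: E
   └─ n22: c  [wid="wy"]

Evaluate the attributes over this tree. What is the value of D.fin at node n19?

2

1. n1.ok = "um"  ["um"]
2. n2.idx = "vu"  ["vu"]
3. n2.tag = 1  [len(E.ok) - 1]
4. n3.pre = "yw"  ["yw"]
5. n5.wid = "nw"  [terminal]
6. n4.depth = true  [true]
7. n4.hot = false  [false]
8. n4.wid = true  [true]
9. n4.lim = false  [false]
10. n6.hot = -7  [terminal]
11. n3.env = 16  [len(A.pre) + 14]
12. n2.acc = true  [C.tag > 0]
13. n1.acc = 7  [len(E.ok) + 5]
14. n1.depth = false  [C.acc == false]
15. n1.fin = 14  [14]
16. n7.pre = "np"  ["np"]
17. n8.ok = "pnp"  ["p" ++ A.pre]
18. n9.idx = "kpnp"  ["k" ++ E.ok]
19. n9.tag = 12  [len(E.ok) + 9]
20. n10.depth = 30  [len(C.idx) + 26]
21. n11.hot = 28  [terminal]
22. n12.key = 18  [terminal]
23. n13.key = -3  [terminal]
24. n10.fin = 10  [b₁.key + 13]
25. n14.depth = 13  [C.tag + D₀.fin - 9]
26. n15.wid = "kx"  [terminal]
27. n16.wid = "rn"  [terminal]
28. n14.fin = 22  [22]
29. n17.hot = 18  [terminal]
30. n9.acc = true  [d.hot > 17]
31. n18.depth = 28  [len(E.ok) + 25]
32. n19.depth = 4  [D₀.depth * 2 - 52]
33. n20.wid = "yq"  [terminal]
34. n19.fin = 2  [D.depth * -1 + 6]
35. n18.fin = -2  [-2]
36. n8.acc = 20  [D.fin * 2 + 24]
37. n8.depth = true  [D.fin > -3]
38. n8.fin = 5  [D.fin * 2 + 9]
39. n7.env = 27  [27]
40. n21.ok = "ur"  ["ur"]
41. n22.wid = "wy"  [terminal]
42. n21.acc = 0  [len(c.wid) - 2]
43. n21.depth = false  [false]
44. n21.fin = -2  [len(c.wid) - 4]
45. n0.idx = "vr"  ["vr"]
46. n0.val = "xq"  ["xq"]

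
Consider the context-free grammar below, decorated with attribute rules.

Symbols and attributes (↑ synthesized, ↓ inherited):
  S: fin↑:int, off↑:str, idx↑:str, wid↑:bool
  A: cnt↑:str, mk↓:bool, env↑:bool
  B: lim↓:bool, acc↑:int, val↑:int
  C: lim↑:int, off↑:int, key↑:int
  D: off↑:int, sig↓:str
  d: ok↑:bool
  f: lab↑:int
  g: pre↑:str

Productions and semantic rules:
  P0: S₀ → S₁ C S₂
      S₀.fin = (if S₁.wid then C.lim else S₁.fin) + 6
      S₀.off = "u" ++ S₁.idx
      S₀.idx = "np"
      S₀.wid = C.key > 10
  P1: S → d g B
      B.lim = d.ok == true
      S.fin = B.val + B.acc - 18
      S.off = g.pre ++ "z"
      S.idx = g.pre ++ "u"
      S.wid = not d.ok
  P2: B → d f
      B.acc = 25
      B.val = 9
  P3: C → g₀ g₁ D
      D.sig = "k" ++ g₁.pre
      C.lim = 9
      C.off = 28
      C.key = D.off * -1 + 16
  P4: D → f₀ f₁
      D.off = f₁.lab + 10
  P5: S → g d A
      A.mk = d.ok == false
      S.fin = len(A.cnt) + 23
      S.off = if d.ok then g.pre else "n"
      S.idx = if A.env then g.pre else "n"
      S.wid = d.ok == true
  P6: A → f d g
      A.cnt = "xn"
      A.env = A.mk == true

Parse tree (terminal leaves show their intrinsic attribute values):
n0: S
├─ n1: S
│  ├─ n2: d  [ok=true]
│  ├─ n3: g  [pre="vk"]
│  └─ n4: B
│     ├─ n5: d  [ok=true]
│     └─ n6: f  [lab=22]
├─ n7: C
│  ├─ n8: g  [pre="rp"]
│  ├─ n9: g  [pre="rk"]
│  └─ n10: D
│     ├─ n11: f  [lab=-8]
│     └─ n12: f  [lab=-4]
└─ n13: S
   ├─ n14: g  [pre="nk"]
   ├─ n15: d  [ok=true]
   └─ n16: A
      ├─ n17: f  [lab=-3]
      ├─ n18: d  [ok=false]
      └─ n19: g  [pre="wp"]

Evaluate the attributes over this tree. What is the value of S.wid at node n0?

false

1. n2.ok = true  [terminal]
2. n3.pre = "vk"  [terminal]
3. n4.lim = true  [d.ok == true]
4. n5.ok = true  [terminal]
5. n6.lab = 22  [terminal]
6. n4.acc = 25  [25]
7. n4.val = 9  [9]
8. n1.fin = 16  [B.val + B.acc - 18]
9. n1.off = "vkz"  [g.pre ++ "z"]
10. n1.idx = "vku"  [g.pre ++ "u"]
11. n1.wid = false  [not d.ok]
12. n8.pre = "rp"  [terminal]
13. n9.pre = "rk"  [terminal]
14. n10.sig = "krk"  ["k" ++ g₁.pre]
15. n11.lab = -8  [terminal]
16. n12.lab = -4  [terminal]
17. n10.off = 6  [f₁.lab + 10]
18. n7.lim = 9  [9]
19. n7.off = 28  [28]
20. n7.key = 10  [D.off * -1 + 16]
21. n14.pre = "nk"  [terminal]
22. n15.ok = true  [terminal]
23. n16.mk = false  [d.ok == false]
24. n17.lab = -3  [terminal]
25. n18.ok = false  [terminal]
26. n19.pre = "wp"  [terminal]
27. n16.cnt = "xn"  ["xn"]
28. n16.env = false  [A.mk == true]
29. n13.fin = 25  [len(A.cnt) + 23]
30. n13.off = "nk"  [if d.ok then g.pre else "n"]
31. n13.idx = "n"  [if A.env then g.pre else "n"]
32. n13.wid = true  [d.ok == true]
33. n0.fin = 22  [(if S₁.wid then C.lim else S₁.fin) + 6]
34. n0.off = "uvku"  ["u" ++ S₁.idx]
35. n0.idx = "np"  ["np"]
36. n0.wid = false  [C.key > 10]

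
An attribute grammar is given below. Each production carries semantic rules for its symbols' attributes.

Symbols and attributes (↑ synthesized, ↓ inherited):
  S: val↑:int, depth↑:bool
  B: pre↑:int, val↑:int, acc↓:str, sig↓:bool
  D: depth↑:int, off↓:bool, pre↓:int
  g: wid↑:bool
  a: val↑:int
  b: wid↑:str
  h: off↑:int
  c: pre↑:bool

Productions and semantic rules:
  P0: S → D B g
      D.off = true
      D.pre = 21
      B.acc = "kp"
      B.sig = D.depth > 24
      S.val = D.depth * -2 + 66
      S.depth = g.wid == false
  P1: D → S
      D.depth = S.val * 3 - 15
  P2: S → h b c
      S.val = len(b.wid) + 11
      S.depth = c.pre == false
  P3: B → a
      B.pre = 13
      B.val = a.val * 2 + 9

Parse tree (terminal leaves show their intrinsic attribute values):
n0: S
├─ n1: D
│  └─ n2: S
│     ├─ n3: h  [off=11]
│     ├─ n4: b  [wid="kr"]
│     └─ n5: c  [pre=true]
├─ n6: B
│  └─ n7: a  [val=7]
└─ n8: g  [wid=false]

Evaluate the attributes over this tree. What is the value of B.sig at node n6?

false

1. n1.off = true  [true]
2. n1.pre = 21  [21]
3. n3.off = 11  [terminal]
4. n4.wid = "kr"  [terminal]
5. n5.pre = true  [terminal]
6. n2.val = 13  [len(b.wid) + 11]
7. n2.depth = false  [c.pre == false]
8. n1.depth = 24  [S.val * 3 - 15]
9. n6.acc = "kp"  ["kp"]
10. n6.sig = false  [D.depth > 24]
11. n7.val = 7  [terminal]
12. n6.pre = 13  [13]
13. n6.val = 23  [a.val * 2 + 9]
14. n8.wid = false  [terminal]
15. n0.val = 18  [D.depth * -2 + 66]
16. n0.depth = true  [g.wid == false]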